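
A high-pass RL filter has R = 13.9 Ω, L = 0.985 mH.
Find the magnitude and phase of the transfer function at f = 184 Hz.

Step 1 — Angular frequency: ω = 2π·184 = 1156 rad/s.
Step 2 — Transfer function: H(jω) = jωL/(R + jωL).
Step 3 — Numerator jωL = j·1.139; denominator R + jωL = 13.9 + j1.139.
Step 4 — H = 0.006667 + j0.08138.
Step 5 — Magnitude: |H| = 0.08165 (-21.8 dB); phase: φ = 85.3°.

|H| = 0.08165 (-21.8 dB), φ = 85.3°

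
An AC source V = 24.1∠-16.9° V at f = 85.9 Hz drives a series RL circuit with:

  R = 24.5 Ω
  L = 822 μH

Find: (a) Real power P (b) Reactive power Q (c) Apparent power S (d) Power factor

Step 1 — Angular frequency: ω = 2π·f = 2π·85.9 = 539.7 rad/s.
Step 2 — Component impedances:
  R: Z = R = 24.5 Ω
  L: Z = jωL = j·539.7·0.000822 = 0 + j0.4437 Ω
Step 3 — Series combination: Z_total = R + L = 24.5 + j0.4437 Ω = 24.5∠1.0° Ω.
Step 4 — Source phasor: V = 24.1∠-16.9° V = 23.06 - j7.006 V.
Step 5 — Current: I = V / Z = 0.9357 - j0.3029 A = 0.9835∠-17.9° A.
Step 6 — Complex power: S = V·I* = 23.7 + j0.4291 VA.
Step 7 — Real power: P = Re(S) = 23.7 W.
Step 8 — Reactive power: Q = Im(S) = 0.4291 VAR.
Step 9 — Apparent power: |S| = 23.7 VA.
Step 10 — Power factor: PF = P/|S| = 0.9998 (lagging).

(a) P = 23.7 W  (b) Q = 0.4291 VAR  (c) S = 23.7 VA  (d) PF = 0.9998 (lagging)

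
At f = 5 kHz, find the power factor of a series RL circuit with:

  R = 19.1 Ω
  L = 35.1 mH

Step 1 — Angular frequency: ω = 2π·f = 2π·5000 = 3.142e+04 rad/s.
Step 2 — Component impedances:
  R: Z = R = 19.1 Ω
  L: Z = jωL = j·3.142e+04·0.0351 = 0 + j1103 Ω
Step 3 — Series combination: Z_total = R + L = 19.1 + j1103 Ω = 1103∠89.0° Ω.
Step 4 — Power factor: PF = cos(φ) = Re(Z)/|Z| = 19.1/1103 = 0.01732.
Step 5 — Type: Im(Z) = 1103 ⇒ lagging (phase φ = 89.0°).

PF = 0.01732 (lagging, φ = 89.0°)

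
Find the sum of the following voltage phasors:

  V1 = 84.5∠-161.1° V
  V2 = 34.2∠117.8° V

Step 1 — Convert each phasor to rectangular form:
  V1 = 84.5·(cos(-161.1°) + j·sin(-161.1°)) = -79.94 - j27.37 V
  V2 = 34.2·(cos(117.8°) + j·sin(117.8°)) = -15.95 + j30.25 V
Step 2 — Sum components: V_total = -95.89 + j2.882 V.
Step 3 — Convert to polar: |V_total| = 95.94 V, ∠V_total = 178.3°.

V_total = 95.94∠178.3° V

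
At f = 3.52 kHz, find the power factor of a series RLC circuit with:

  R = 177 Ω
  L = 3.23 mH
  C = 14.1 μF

Step 1 — Angular frequency: ω = 2π·f = 2π·3520 = 2.212e+04 rad/s.
Step 2 — Component impedances:
  R: Z = R = 177 Ω
  L: Z = jωL = j·2.212e+04·0.00323 = 0 + j71.44 Ω
  C: Z = 1/(jωC) = -j/(ω·C) = 0 - j3.207 Ω
Step 3 — Series combination: Z_total = R + L + C = 177 + j68.23 Ω = 189.7∠21.1° Ω.
Step 4 — Power factor: PF = cos(φ) = Re(Z)/|Z| = 177/189.7 = 0.9331.
Step 5 — Type: Im(Z) = 68.23 ⇒ lagging (phase φ = 21.1°).

PF = 0.9331 (lagging, φ = 21.1°)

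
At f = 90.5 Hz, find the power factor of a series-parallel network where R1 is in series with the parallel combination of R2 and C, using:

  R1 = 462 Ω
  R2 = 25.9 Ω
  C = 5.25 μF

Step 1 — Angular frequency: ω = 2π·f = 2π·90.5 = 568.6 rad/s.
Step 2 — Component impedances:
  R1: Z = R = 462 Ω
  R2: Z = R = 25.9 Ω
  C: Z = 1/(jωC) = -j/(ω·C) = 0 - j335 Ω
Step 3 — Parallel branch: R2 || C = 1/(1/R2 + 1/C) = 25.75 - j1.991 Ω.
Step 4 — Series with R1: Z_total = R1 + (R2 || C) = 487.7 - j1.991 Ω = 487.8∠-0.2° Ω.
Step 5 — Power factor: PF = cos(φ) = Re(Z)/|Z| = 487.75/487.75 = 1.
Step 6 — Type: Im(Z) = -1.991 ⇒ leading (phase φ = -0.2°).

PF = 1 (leading, φ = -0.2°)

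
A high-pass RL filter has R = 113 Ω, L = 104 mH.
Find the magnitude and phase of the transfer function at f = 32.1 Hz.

Step 1 — Angular frequency: ω = 2π·32.1 = 201.7 rad/s.
Step 2 — Transfer function: H(jω) = jωL/(R + jωL).
Step 3 — Numerator jωL = j·20.98; denominator R + jωL = 113 + j20.98.
Step 4 — H = 0.03331 + j0.1794.
Step 5 — Magnitude: |H| = 0.1825 (-14.8 dB); phase: φ = 79.5°.

|H| = 0.1825 (-14.8 dB), φ = 79.5°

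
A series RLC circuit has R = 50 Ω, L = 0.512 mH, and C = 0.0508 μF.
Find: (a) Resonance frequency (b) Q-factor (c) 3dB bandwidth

Step 1 — Resonance condition Im(Z)=0 gives ω₀ = 1/√(LC).
Step 2 — ω₀ = 1/√(0.000512·5.08e-08) = 1.961e+05 rad/s.
Step 3 — f₀ = ω₀/(2π) = 3.121e+04 Hz.
Step 4 — Series Q: Q = ω₀L/R = 1.961e+05·0.000512/50 = 2.008.
Step 5 — 3dB bandwidth: Δω = ω₀/Q = 9.766e+04 rad/s; BW = Δω/(2π) = 1.554e+04 Hz.

(a) f₀ = 3.121e+04 Hz  (b) Q = 2.008  (c) BW = 1.554e+04 Hz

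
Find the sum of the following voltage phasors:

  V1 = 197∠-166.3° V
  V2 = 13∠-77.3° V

Step 1 — Convert each phasor to rectangular form:
  V1 = 197·(cos(-166.3°) + j·sin(-166.3°)) = -191.4 - j46.66 V
  V2 = 13·(cos(-77.3°) + j·sin(-77.3°)) = 2.858 - j12.68 V
Step 2 — Sum components: V_total = -188.5 - j59.34 V.
Step 3 — Convert to polar: |V_total| = 197.7 V, ∠V_total = -162.5°.

V_total = 197.7∠-162.5° V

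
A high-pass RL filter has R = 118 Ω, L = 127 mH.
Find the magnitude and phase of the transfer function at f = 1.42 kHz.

Step 1 — Angular frequency: ω = 2π·1420 = 8922 rad/s.
Step 2 — Transfer function: H(jω) = jωL/(R + jωL).
Step 3 — Numerator jωL = j·1133; denominator R + jωL = 118 + j1133.
Step 4 — H = 0.9893 + j0.103.
Step 5 — Magnitude: |H| = 0.9946 (-0.0 dB); phase: φ = 5.9°.

|H| = 0.9946 (-0.0 dB), φ = 5.9°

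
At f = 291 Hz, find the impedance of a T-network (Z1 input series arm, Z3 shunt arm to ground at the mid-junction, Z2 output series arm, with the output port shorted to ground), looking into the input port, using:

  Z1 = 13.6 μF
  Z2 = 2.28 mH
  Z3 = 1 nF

Step 1 — Angular frequency: ω = 2π·f = 2π·291 = 1828 rad/s.
Step 2 — Component impedances:
  Z1: Z = 1/(jωC) = -j/(ω·C) = 0 - j40.22 Ω
  Z2: Z = jωL = j·1828·0.00228 = 0 + j4.169 Ω
  Z3: Z = 1/(jωC) = -j/(ω·C) = 0 - j5.469e+05 Ω
Step 3 — With the output port shorted to ground, the output series arm Z2 runs from the junction to ground; the shunt arm Z3 also runs from the junction to ground. They appear in parallel: Z3 || Z2 = 0 + j4.169 Ω.
Step 4 — Series with input arm Z1: Z_in = Z1 + (Z3 || Z2) = 0 - j36.05 Ω = 36.05∠-90.0° Ω.

Z = 0 - j36.05 Ω = 36.05∠-90.0° Ω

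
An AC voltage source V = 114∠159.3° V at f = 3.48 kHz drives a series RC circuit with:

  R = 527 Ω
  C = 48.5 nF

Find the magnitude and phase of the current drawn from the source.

Step 1 — Angular frequency: ω = 2π·f = 2π·3480 = 2.187e+04 rad/s.
Step 2 — Component impedances:
  R: Z = R = 527 Ω
  C: Z = 1/(jωC) = -j/(ω·C) = 0 - j943 Ω
Step 3 — Series combination: Z_total = R + C = 527 - j943 Ω = 1080∠-60.8° Ω.
Step 4 — Source phasor: V = 114∠159.3° V = -106.6 + j40.3 V.
Step 5 — Ohm's law: I = V / Z_total = (-106.6 + j40.3) / (527 - j943) = -0.08072 - j0.06798 A.
Step 6 — Convert to polar: |I| = 0.1055 A, ∠I = -139.9°.

I = 0.1055∠-139.9° A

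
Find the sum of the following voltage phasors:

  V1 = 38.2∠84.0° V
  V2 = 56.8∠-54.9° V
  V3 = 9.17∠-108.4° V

Step 1 — Convert each phasor to rectangular form:
  V1 = 38.2·(cos(84.0°) + j·sin(84.0°)) = 3.993 + j37.99 V
  V2 = 56.8·(cos(-54.9°) + j·sin(-54.9°)) = 32.66 - j46.47 V
  V3 = 9.17·(cos(-108.4°) + j·sin(-108.4°)) = -2.895 - j8.701 V
Step 2 — Sum components: V_total = 33.76 - j17.18 V.
Step 3 — Convert to polar: |V_total| = 37.88 V, ∠V_total = -27.0°.

V_total = 37.88∠-27.0° V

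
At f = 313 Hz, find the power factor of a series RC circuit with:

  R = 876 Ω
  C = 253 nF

Step 1 — Angular frequency: ω = 2π·f = 2π·313 = 1967 rad/s.
Step 2 — Component impedances:
  R: Z = R = 876 Ω
  C: Z = 1/(jωC) = -j/(ω·C) = 0 - j2010 Ω
Step 3 — Series combination: Z_total = R + C = 876 - j2010 Ω = 2192∠-66.4° Ω.
Step 4 — Power factor: PF = cos(φ) = Re(Z)/|Z| = 876/2192 = 0.3996.
Step 5 — Type: Im(Z) = -2010 ⇒ leading (phase φ = -66.4°).

PF = 0.3996 (leading, φ = -66.4°)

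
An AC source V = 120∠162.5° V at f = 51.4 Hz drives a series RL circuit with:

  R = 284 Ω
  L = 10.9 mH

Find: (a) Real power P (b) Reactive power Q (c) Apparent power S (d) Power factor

Step 1 — Angular frequency: ω = 2π·f = 2π·51.4 = 323 rad/s.
Step 2 — Component impedances:
  R: Z = R = 284 Ω
  L: Z = jωL = j·323·0.0109 = 0 + j3.52 Ω
Step 3 — Series combination: Z_total = R + L = 284 + j3.52 Ω = 284∠0.7° Ω.
Step 4 — Source phasor: V = 120∠162.5° V = -114.4 + j36.08 V.
Step 5 — Current: I = V / Z = -0.4013 + j0.132 A = 0.4225∠161.8° A.
Step 6 — Complex power: S = V·I* = 50.7 + j0.6284 VA.
Step 7 — Real power: P = Re(S) = 50.7 W.
Step 8 — Reactive power: Q = Im(S) = 0.6284 VAR.
Step 9 — Apparent power: |S| = 50.7 VA.
Step 10 — Power factor: PF = P/|S| = 0.9999 (lagging).

(a) P = 50.7 W  (b) Q = 0.6284 VAR  (c) S = 50.7 VA  (d) PF = 0.9999 (lagging)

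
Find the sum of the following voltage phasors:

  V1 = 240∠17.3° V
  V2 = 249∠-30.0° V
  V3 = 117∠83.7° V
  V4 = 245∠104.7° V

Step 1 — Convert each phasor to rectangular form:
  V1 = 240·(cos(17.3°) + j·sin(17.3°)) = 229.1 + j71.37 V
  V2 = 249·(cos(-30.0°) + j·sin(-30.0°)) = 215.6 - j124.5 V
  V3 = 117·(cos(83.7°) + j·sin(83.7°)) = 12.84 + j116.3 V
  V4 = 245·(cos(104.7°) + j·sin(104.7°)) = -62.17 + j237 V
Step 2 — Sum components: V_total = 395.5 + j300.1 V.
Step 3 — Convert to polar: |V_total| = 496.5 V, ∠V_total = 37.2°.

V_total = 496.5∠37.2° V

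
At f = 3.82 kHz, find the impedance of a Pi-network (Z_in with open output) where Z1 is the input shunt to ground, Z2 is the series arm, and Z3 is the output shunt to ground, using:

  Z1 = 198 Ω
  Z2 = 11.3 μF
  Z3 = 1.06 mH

Step 1 — Angular frequency: ω = 2π·f = 2π·3820 = 2.4e+04 rad/s.
Step 2 — Component impedances:
  Z1: Z = R = 198 Ω
  Z2: Z = 1/(jωC) = -j/(ω·C) = 0 - j3.687 Ω
  Z3: Z = jωL = j·2.4e+04·0.00106 = 0 + j25.44 Ω
Step 3 — With open output, the series arm Z2 and the output shunt Z3 appear in series to ground: Z2 + Z3 = 0 + j21.75 Ω.
Step 4 — Parallel with input shunt Z1: Z_in = Z1 || (Z2 + Z3) = 2.362 + j21.5 Ω = 21.62∠83.7° Ω.

Z = 2.362 + j21.5 Ω = 21.62∠83.7° Ω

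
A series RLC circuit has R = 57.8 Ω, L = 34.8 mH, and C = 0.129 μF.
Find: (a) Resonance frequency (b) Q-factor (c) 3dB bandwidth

Step 1 — Resonance: ω₀ = 1/√(LC) = 1/√(0.0348·1.29e-07) = 1.493e+04 rad/s.
Step 2 — f₀ = ω₀/(2π) = 2375 Hz.
Step 3 — Series Q: Q = ω₀L/R = 1.493e+04·0.0348/57.8 = 8.986.
Step 4 — Bandwidth: Δω = ω₀/Q = 1661 rad/s; BW = Δω/(2π) = 264.3 Hz.

(a) f₀ = 2375 Hz  (b) Q = 8.986  (c) BW = 264.3 Hz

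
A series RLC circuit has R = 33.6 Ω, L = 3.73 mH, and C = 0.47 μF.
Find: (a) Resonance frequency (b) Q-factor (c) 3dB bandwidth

Step 1 — Resonance condition Im(Z)=0 gives ω₀ = 1/√(LC).
Step 2 — ω₀ = 1/√(0.00373·4.7e-07) = 2.388e+04 rad/s.
Step 3 — f₀ = ω₀/(2π) = 3801 Hz.
Step 4 — Series Q: Q = ω₀L/R = 2.388e+04·0.00373/33.6 = 2.651.
Step 5 — 3dB bandwidth: Δω = ω₀/Q = 9008 rad/s; BW = Δω/(2π) = 1434 Hz.

(a) f₀ = 3801 Hz  (b) Q = 2.651  (c) BW = 1434 Hz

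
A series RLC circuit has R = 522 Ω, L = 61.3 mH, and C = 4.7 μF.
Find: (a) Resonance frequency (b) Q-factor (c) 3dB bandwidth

Step 1 — Resonance: ω₀ = 1/√(LC) = 1/√(0.0613·4.7e-06) = 1863 rad/s.
Step 2 — f₀ = ω₀/(2π) = 296.5 Hz.
Step 3 — Series Q: Q = ω₀L/R = 1863·0.0613/522 = 0.2188.
Step 4 — Bandwidth: Δω = ω₀/Q = 8515 rad/s; BW = Δω/(2π) = 1355 Hz.

(a) f₀ = 296.5 Hz  (b) Q = 0.2188  (c) BW = 1355 Hz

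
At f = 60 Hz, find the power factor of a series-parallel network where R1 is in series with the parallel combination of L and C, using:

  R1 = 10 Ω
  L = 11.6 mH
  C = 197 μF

Step 1 — Angular frequency: ω = 2π·f = 2π·60 = 377 rad/s.
Step 2 — Component impedances:
  R1: Z = R = 10 Ω
  L: Z = jωL = j·377·0.0116 = 0 + j4.373 Ω
  C: Z = 1/(jωC) = -j/(ω·C) = 0 - j13.46 Ω
Step 3 — Parallel branch: L || C = 1/(1/L + 1/C) = 0 + j6.477 Ω.
Step 4 — Series with R1: Z_total = R1 + (L || C) = 10 + j6.477 Ω = 11.91∠32.9° Ω.
Step 5 — Power factor: PF = cos(φ) = Re(Z)/|Z| = 10/11.914 = 0.8393.
Step 6 — Type: Im(Z) = 6.477 ⇒ lagging (phase φ = 32.9°).

PF = 0.8393 (lagging, φ = 32.9°)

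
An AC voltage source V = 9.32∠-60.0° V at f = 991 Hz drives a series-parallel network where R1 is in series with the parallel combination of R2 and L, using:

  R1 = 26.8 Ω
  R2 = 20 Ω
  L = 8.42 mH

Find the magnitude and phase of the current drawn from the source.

Step 1 — Angular frequency: ω = 2π·f = 2π·991 = 6227 rad/s.
Step 2 — Component impedances:
  R1: Z = R = 26.8 Ω
  R2: Z = R = 20 Ω
  L: Z = jωL = j·6227·0.00842 = 0 + j52.43 Ω
Step 3 — Parallel branch: R2 || L = 1/(1/R2 + 1/L) = 17.46 + j6.66 Ω.
Step 4 — Series with R1: Z_total = R1 + (R2 || L) = 44.26 + j6.66 Ω = 44.76∠8.6° Ω.
Step 5 — Source phasor: V = 9.32∠-60.0° V = 4.66 - j8.071 V.
Step 6 — Ohm's law: I = V / Z_total = (4.66 - j8.071) / (44.26 + j6.66) = 0.07612 - j0.1938 A.
Step 7 — Convert to polar: |I| = 0.2082 A, ∠I = -68.6°.

I = 0.2082∠-68.6° A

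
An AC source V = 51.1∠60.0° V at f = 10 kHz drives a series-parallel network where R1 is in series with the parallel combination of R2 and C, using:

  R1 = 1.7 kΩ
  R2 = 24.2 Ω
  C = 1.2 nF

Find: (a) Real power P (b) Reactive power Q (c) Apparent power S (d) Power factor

Step 1 — Angular frequency: ω = 2π·f = 2π·1e+04 = 6.283e+04 rad/s.
Step 2 — Component impedances:
  R1: Z = R = 1700 Ω
  R2: Z = R = 24.2 Ω
  C: Z = 1/(jωC) = -j/(ω·C) = 0 - j1.326e+04 Ω
Step 3 — Parallel branch: R2 || C = 1/(1/R2 + 1/C) = 24.2 - j0.04416 Ω.
Step 4 — Series with R1: Z_total = R1 + (R2 || C) = 1724 - j0.04416 Ω = 1724∠-0.0° Ω.
Step 5 — Source phasor: V = 51.1∠60.0° V = 25.55 + j44.25 V.
Step 6 — Current: I = V / Z = 0.01482 + j0.02567 A = 0.02964∠60.0° A.
Step 7 — Complex power: S = V·I* = 1.514 - j3.878e-05 VA.
Step 8 — Real power: P = Re(S) = 1.514 W.
Step 9 — Reactive power: Q = Im(S) = -3.878e-05 VAR.
Step 10 — Apparent power: |S| = 1.514 VA.
Step 11 — Power factor: PF = P/|S| = 1 (leading).

(a) P = 1.514 W  (b) Q = -3.878e-05 VAR  (c) S = 1.514 VA  (d) PF = 1 (leading)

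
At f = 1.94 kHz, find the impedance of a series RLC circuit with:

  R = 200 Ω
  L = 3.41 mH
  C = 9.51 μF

Step 1 — Angular frequency: ω = 2π·f = 2π·1940 = 1.219e+04 rad/s.
Step 2 — Component impedances:
  R: Z = R = 200 Ω
  L: Z = jωL = j·1.219e+04·0.00341 = 0 + j41.57 Ω
  C: Z = 1/(jωC) = -j/(ω·C) = 0 - j8.627 Ω
Step 3 — Series combination: Z_total = R + L + C = 200 + j32.94 Ω = 202.7∠9.4° Ω.

Z = 200 + j32.94 Ω = 202.7∠9.4° Ω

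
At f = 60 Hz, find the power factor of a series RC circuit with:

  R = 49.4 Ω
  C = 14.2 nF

Step 1 — Angular frequency: ω = 2π·f = 2π·60 = 377 rad/s.
Step 2 — Component impedances:
  R: Z = R = 49.4 Ω
  C: Z = 1/(jωC) = -j/(ω·C) = 0 - j1.868e+05 Ω
Step 3 — Series combination: Z_total = R + C = 49.4 - j1.868e+05 Ω = 1.868e+05∠-90.0° Ω.
Step 4 — Power factor: PF = cos(φ) = Re(Z)/|Z| = 49.4/1.868e+05 = 0.0002645.
Step 5 — Type: Im(Z) = -1.868e+05 ⇒ leading (phase φ = -90.0°).

PF = 0.0002645 (leading, φ = -90.0°)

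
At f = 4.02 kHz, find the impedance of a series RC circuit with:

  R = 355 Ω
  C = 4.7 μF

Step 1 — Angular frequency: ω = 2π·f = 2π·4020 = 2.526e+04 rad/s.
Step 2 — Component impedances:
  R: Z = R = 355 Ω
  C: Z = 1/(jωC) = -j/(ω·C) = 0 - j8.424 Ω
Step 3 — Series combination: Z_total = R + C = 355 - j8.424 Ω = 355.1∠-1.4° Ω.

Z = 355 - j8.424 Ω = 355.1∠-1.4° Ω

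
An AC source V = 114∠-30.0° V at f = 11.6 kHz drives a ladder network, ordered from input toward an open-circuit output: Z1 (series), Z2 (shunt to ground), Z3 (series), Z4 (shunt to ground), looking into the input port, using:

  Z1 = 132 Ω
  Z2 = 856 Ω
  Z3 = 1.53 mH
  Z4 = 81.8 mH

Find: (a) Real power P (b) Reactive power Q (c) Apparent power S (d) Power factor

Step 1 — Angular frequency: ω = 2π·f = 2π·1.16e+04 = 7.288e+04 rad/s.
Step 2 — Component impedances:
  Z1: Z = R = 132 Ω
  Z2: Z = R = 856 Ω
  Z3: Z = jωL = j·7.288e+04·0.00153 = 0 + j111.5 Ω
  Z4: Z = jωL = j·7.288e+04·0.0818 = 0 + j5962 Ω
Step 3 — Ladder network (open output): work backward from the far end, alternating series and parallel combinations. Z_in = 971.3 + j118.3 Ω = 978.5∠6.9° Ω.
Step 4 — Source phasor: V = 114∠-30.0° V = 98.73 - j57 V.
Step 5 — Current: I = V / Z = 0.09311 - j0.07002 A = 0.1165∠-36.9° A.
Step 6 — Complex power: S = V·I* = 13.18 + j1.606 VA.
Step 7 — Real power: P = Re(S) = 13.18 W.
Step 8 — Reactive power: Q = Im(S) = 1.606 VAR.
Step 9 — Apparent power: |S| = 13.28 VA.
Step 10 — Power factor: PF = P/|S| = 0.9927 (lagging).

(a) P = 13.18 W  (b) Q = 1.606 VAR  (c) S = 13.28 VA  (d) PF = 0.9927 (lagging)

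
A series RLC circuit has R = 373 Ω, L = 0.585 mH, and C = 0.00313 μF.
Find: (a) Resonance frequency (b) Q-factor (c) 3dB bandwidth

Step 1 — Resonance: ω₀ = 1/√(LC) = 1/√(0.000585·3.13e-09) = 7.39e+05 rad/s.
Step 2 — f₀ = ω₀/(2π) = 1.176e+05 Hz.
Step 3 — Series Q: Q = ω₀L/R = 7.39e+05·0.000585/373 = 1.159.
Step 4 — Bandwidth: Δω = ω₀/Q = 6.376e+05 rad/s; BW = Δω/(2π) = 1.015e+05 Hz.

(a) f₀ = 1.176e+05 Hz  (b) Q = 1.159  (c) BW = 1.015e+05 Hz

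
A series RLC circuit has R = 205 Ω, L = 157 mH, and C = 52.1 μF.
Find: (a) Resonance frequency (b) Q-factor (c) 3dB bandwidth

Step 1 — Resonance condition Im(Z)=0 gives ω₀ = 1/√(LC).
Step 2 — ω₀ = 1/√(0.157·5.21e-05) = 349.6 rad/s.
Step 3 — f₀ = ω₀/(2π) = 55.65 Hz.
Step 4 — Series Q: Q = ω₀L/R = 349.6·0.157/205 = 0.2678.
Step 5 — 3dB bandwidth: Δω = ω₀/Q = 1306 rad/s; BW = Δω/(2π) = 207.8 Hz.

(a) f₀ = 55.65 Hz  (b) Q = 0.2678  (c) BW = 207.8 Hz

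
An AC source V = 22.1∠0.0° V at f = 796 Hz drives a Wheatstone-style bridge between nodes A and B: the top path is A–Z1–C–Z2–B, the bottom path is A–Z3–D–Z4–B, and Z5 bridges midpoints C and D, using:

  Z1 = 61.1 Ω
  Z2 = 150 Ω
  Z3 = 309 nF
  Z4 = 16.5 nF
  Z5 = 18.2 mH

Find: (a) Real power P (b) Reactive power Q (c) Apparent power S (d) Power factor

Step 1 — Angular frequency: ω = 2π·f = 2π·796 = 5001 rad/s.
Step 2 — Component impedances:
  Z1: Z = R = 61.1 Ω
  Z2: Z = R = 150 Ω
  Z3: Z = 1/(jωC) = -j/(ω·C) = 0 - j647.1 Ω
  Z4: Z = 1/(jωC) = -j/(ω·C) = 0 - j1.212e+04 Ω
  Z5: Z = jωL = j·5001·0.0182 = 0 + j91.03 Ω
Step 3 — Bridge requires nodal analysis (the Z5 bridge couples midpoints C and D, so the two paths cannot be reduced to a simple series/parallel combination). Setting node B to ground and injecting 1 A at node A, the 3-node admittance system at A, C, D solves to V_A = Z_AB = 210.4 - j8.268 Ω = 210.5∠-2.3° Ω.
Step 4 — Source phasor: V = 22.1∠0.0° V = 22.1 V.
Step 5 — Current: I = V / Z = 0.1049 + j0.004122 A = 0.105∠2.3° A.
Step 6 — Complex power: S = V·I* = 2.318 - j0.0911 VA.
Step 7 — Real power: P = Re(S) = 2.318 W.
Step 8 — Reactive power: Q = Im(S) = -0.0911 VAR.
Step 9 — Apparent power: |S| = 2.32 VA.
Step 10 — Power factor: PF = P/|S| = 0.9992 (leading).

(a) P = 2.318 W  (b) Q = -0.0911 VAR  (c) S = 2.32 VA  (d) PF = 0.9992 (leading)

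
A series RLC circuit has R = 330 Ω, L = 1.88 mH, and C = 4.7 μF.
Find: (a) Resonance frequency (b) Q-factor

Step 1 — Resonance condition Im(Z)=0 gives ω₀ = 1/√(LC).
Step 2 — ω₀ = 1/√(0.00188·4.7e-06) = 1.064e+04 rad/s.
Step 3 — f₀ = ω₀/(2π) = 1693 Hz.
Step 4 — Series Q: Q = ω₀L/R = 1.064e+04·0.00188/330 = 0.06061.

(a) f₀ = 1693 Hz  (b) Q = 0.06061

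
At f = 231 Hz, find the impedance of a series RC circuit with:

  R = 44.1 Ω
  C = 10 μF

Step 1 — Angular frequency: ω = 2π·f = 2π·231 = 1451 rad/s.
Step 2 — Component impedances:
  R: Z = R = 44.1 Ω
  C: Z = 1/(jωC) = -j/(ω·C) = 0 - j68.9 Ω
Step 3 — Series combination: Z_total = R + C = 44.1 - j68.9 Ω = 81.8∠-57.4° Ω.

Z = 44.1 - j68.9 Ω = 81.8∠-57.4° Ω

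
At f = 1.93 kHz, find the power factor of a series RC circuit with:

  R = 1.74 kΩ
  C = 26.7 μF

Step 1 — Angular frequency: ω = 2π·f = 2π·1930 = 1.213e+04 rad/s.
Step 2 — Component impedances:
  R: Z = R = 1740 Ω
  C: Z = 1/(jωC) = -j/(ω·C) = 0 - j3.089 Ω
Step 3 — Series combination: Z_total = R + C = 1740 - j3.089 Ω = 1740∠-0.1° Ω.
Step 4 — Power factor: PF = cos(φ) = Re(Z)/|Z| = 1740/1740 = 1.
Step 5 — Type: Im(Z) = -3.089 ⇒ leading (phase φ = -0.1°).

PF = 1 (leading, φ = -0.1°)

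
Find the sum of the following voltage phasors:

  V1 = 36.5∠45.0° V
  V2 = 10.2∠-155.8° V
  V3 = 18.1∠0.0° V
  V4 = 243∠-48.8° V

Step 1 — Convert each phasor to rectangular form:
  V1 = 36.5·(cos(45.0°) + j·sin(45.0°)) = 25.81 + j25.81 V
  V2 = 10.2·(cos(-155.8°) + j·sin(-155.8°)) = -9.304 - j4.181 V
  V3 = 18.1·(cos(0.0°) + j·sin(0.0°)) = 18.1 V
  V4 = 243·(cos(-48.8°) + j·sin(-48.8°)) = 160.1 - j182.8 V
Step 2 — Sum components: V_total = 194.7 - j161.2 V.
Step 3 — Convert to polar: |V_total| = 252.8 V, ∠V_total = -39.6°.

V_total = 252.8∠-39.6° V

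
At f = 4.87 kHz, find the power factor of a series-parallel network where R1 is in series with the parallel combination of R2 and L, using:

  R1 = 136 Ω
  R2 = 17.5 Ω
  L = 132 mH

Step 1 — Angular frequency: ω = 2π·f = 2π·4870 = 3.06e+04 rad/s.
Step 2 — Component impedances:
  R1: Z = R = 136 Ω
  R2: Z = R = 17.5 Ω
  L: Z = jωL = j·3.06e+04·0.132 = 0 + j4039 Ω
Step 3 — Parallel branch: R2 || L = 1/(1/R2 + 1/L) = 17.5 + j0.07582 Ω.
Step 4 — Series with R1: Z_total = R1 + (R2 || L) = 153.5 + j0.07582 Ω = 153.5∠0.0° Ω.
Step 5 — Power factor: PF = cos(φ) = Re(Z)/|Z| = 153.5/153.5 = 1.
Step 6 — Type: Im(Z) = 0.07582 ⇒ lagging (phase φ = 0.0°).

PF = 1 (lagging, φ = 0.0°)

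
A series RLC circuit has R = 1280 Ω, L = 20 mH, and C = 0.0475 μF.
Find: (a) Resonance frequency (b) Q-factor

Step 1 — Resonance condition Im(Z)=0 gives ω₀ = 1/√(LC).
Step 2 — ω₀ = 1/√(0.02·4.75e-08) = 3.244e+04 rad/s.
Step 3 — f₀ = ω₀/(2π) = 5164 Hz.
Step 4 — Series Q: Q = ω₀L/R = 3.244e+04·0.02/1280 = 0.5069.

(a) f₀ = 5164 Hz  (b) Q = 0.5069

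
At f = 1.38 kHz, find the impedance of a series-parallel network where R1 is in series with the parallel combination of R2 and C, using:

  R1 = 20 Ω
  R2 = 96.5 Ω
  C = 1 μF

Step 1 — Angular frequency: ω = 2π·f = 2π·1380 = 8671 rad/s.
Step 2 — Component impedances:
  R1: Z = R = 20 Ω
  R2: Z = R = 96.5 Ω
  C: Z = 1/(jωC) = -j/(ω·C) = 0 - j115.3 Ω
Step 3 — Parallel branch: R2 || C = 1/(1/R2 + 1/C) = 56.76 - j47.49 Ω.
Step 4 — Series with R1: Z_total = R1 + (R2 || C) = 76.76 - j47.49 Ω = 90.27∠-31.7° Ω.

Z = 76.76 - j47.49 Ω = 90.27∠-31.7° Ω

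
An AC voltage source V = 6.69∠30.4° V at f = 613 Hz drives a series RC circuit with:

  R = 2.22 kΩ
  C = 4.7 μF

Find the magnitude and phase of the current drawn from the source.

Step 1 — Angular frequency: ω = 2π·f = 2π·613 = 3852 rad/s.
Step 2 — Component impedances:
  R: Z = R = 2220 Ω
  C: Z = 1/(jωC) = -j/(ω·C) = 0 - j55.24 Ω
Step 3 — Series combination: Z_total = R + C = 2220 - j55.24 Ω = 2221∠-1.4° Ω.
Step 4 — Source phasor: V = 6.69∠30.4° V = 5.77 + j3.385 V.
Step 5 — Ohm's law: I = V / Z_total = (5.77 + j3.385) / (2220 - j55.24) = 0.00256 + j0.001589 A.
Step 6 — Convert to polar: |I| = 0.003013 A, ∠I = 31.8°.

I = 0.003013∠31.8° A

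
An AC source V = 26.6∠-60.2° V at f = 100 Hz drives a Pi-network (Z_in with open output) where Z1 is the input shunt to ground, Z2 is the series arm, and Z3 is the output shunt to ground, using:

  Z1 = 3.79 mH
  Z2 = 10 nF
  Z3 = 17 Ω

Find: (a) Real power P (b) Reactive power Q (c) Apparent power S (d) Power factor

Step 1 — Angular frequency: ω = 2π·f = 2π·100 = 628.3 rad/s.
Step 2 — Component impedances:
  Z1: Z = jωL = j·628.3·0.00379 = 0 + j2.381 Ω
  Z2: Z = 1/(jωC) = -j/(ω·C) = 0 - j1.592e+05 Ω
  Z3: Z = R = 17 Ω
Step 3 — With open output, the series arm Z2 and the output shunt Z3 appear in series to ground: Z2 + Z3 = 17 - j1.592e+05 Ω.
Step 4 — Parallel with input shunt Z1: Z_in = Z1 || (Z2 + Z3) = 3.806e-09 + j2.381 Ω = 2.381∠90.0° Ω.
Step 5 — Source phasor: V = 26.6∠-60.2° V = 13.22 - j23.08 V.
Step 6 — Current: I = V / Z = -9.693 - j5.551 A = 11.17∠-150.2° A.
Step 7 — Complex power: S = V·I* = 4.749e-07 + j297.1 VA.
Step 8 — Real power: P = Re(S) = 4.749e-07 W.
Step 9 — Reactive power: Q = Im(S) = 297.1 VAR.
Step 10 — Apparent power: |S| = 297.1 VA.
Step 11 — Power factor: PF = P/|S| = 1.598e-09 (lagging).

(a) P = 4.749e-07 W  (b) Q = 297.1 VAR  (c) S = 297.1 VA  (d) PF = 1.598e-09 (lagging)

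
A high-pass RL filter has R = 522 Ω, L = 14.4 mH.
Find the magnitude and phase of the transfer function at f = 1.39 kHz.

Step 1 — Angular frequency: ω = 2π·1390 = 8734 rad/s.
Step 2 — Transfer function: H(jω) = jωL/(R + jωL).
Step 3 — Numerator jωL = j·125.8; denominator R + jωL = 522 + j125.8.
Step 4 — H = 0.05486 + j0.2277.
Step 5 — Magnitude: |H| = 0.2342 (-12.6 dB); phase: φ = 76.5°.

|H| = 0.2342 (-12.6 dB), φ = 76.5°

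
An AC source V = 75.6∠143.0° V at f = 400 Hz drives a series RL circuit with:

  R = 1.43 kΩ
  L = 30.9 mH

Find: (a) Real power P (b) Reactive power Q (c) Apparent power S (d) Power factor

Step 1 — Angular frequency: ω = 2π·f = 2π·400 = 2513 rad/s.
Step 2 — Component impedances:
  R: Z = R = 1430 Ω
  L: Z = jωL = j·2513·0.0309 = 0 + j77.66 Ω
Step 3 — Series combination: Z_total = R + L = 1430 + j77.66 Ω = 1432∠3.1° Ω.
Step 4 — Source phasor: V = 75.6∠143.0° V = -60.38 + j45.5 V.
Step 5 — Current: I = V / Z = -0.04037 + j0.03401 A = 0.05279∠139.9° A.
Step 6 — Complex power: S = V·I* = 3.985 + j0.2164 VA.
Step 7 — Real power: P = Re(S) = 3.985 W.
Step 8 — Reactive power: Q = Im(S) = 0.2164 VAR.
Step 9 — Apparent power: |S| = 3.991 VA.
Step 10 — Power factor: PF = P/|S| = 0.9985 (lagging).

(a) P = 3.985 W  (b) Q = 0.2164 VAR  (c) S = 3.991 VA  (d) PF = 0.9985 (lagging)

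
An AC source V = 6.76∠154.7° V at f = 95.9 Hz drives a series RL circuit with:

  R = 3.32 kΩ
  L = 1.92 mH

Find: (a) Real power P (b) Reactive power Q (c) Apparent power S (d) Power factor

Step 1 — Angular frequency: ω = 2π·f = 2π·95.9 = 602.6 rad/s.
Step 2 — Component impedances:
  R: Z = R = 3320 Ω
  L: Z = jωL = j·602.6·0.00192 = 0 + j1.157 Ω
Step 3 — Series combination: Z_total = R + L = 3320 + j1.157 Ω = 3320∠0.0° Ω.
Step 4 — Source phasor: V = 6.76∠154.7° V = -6.112 + j2.889 V.
Step 5 — Current: I = V / Z = -0.001841 + j0.0008708 A = 0.002036∠154.7° A.
Step 6 — Complex power: S = V·I* = 0.01376 + j4.796e-06 VA.
Step 7 — Real power: P = Re(S) = 0.01376 W.
Step 8 — Reactive power: Q = Im(S) = 4.796e-06 VAR.
Step 9 — Apparent power: |S| = 0.01376 VA.
Step 10 — Power factor: PF = P/|S| = 1 (lagging).

(a) P = 0.01376 W  (b) Q = 4.796e-06 VAR  (c) S = 0.01376 VA  (d) PF = 1 (lagging)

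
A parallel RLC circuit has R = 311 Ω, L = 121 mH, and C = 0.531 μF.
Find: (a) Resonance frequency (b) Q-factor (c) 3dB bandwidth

Step 1 — Resonance: ω₀ = 1/√(LC) = 1/√(0.121·5.31e-07) = 3945 rad/s.
Step 2 — f₀ = ω₀/(2π) = 627.9 Hz.
Step 3 — Parallel Q: Q = R/(ω₀L) = 311/(3945·0.121) = 0.6515.
Step 4 — Bandwidth: Δω = ω₀/Q = 6055 rad/s; BW = Δω/(2π) = 963.8 Hz.

(a) f₀ = 627.9 Hz  (b) Q = 0.6515  (c) BW = 963.8 Hz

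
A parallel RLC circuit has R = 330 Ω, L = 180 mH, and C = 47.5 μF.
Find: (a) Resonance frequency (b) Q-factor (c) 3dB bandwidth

Step 1 — Resonance: ω₀ = 1/√(LC) = 1/√(0.18·4.75e-05) = 342 rad/s.
Step 2 — f₀ = ω₀/(2π) = 54.43 Hz.
Step 3 — Parallel Q: Q = R/(ω₀L) = 330/(342·0.18) = 5.361.
Step 4 — Bandwidth: Δω = ω₀/Q = 63.8 rad/s; BW = Δω/(2π) = 10.15 Hz.

(a) f₀ = 54.43 Hz  (b) Q = 5.361  (c) BW = 10.15 Hz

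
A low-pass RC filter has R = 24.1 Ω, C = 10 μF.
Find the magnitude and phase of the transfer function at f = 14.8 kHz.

Step 1 — Angular frequency: ω = 2π·1.48e+04 = 9.299e+04 rad/s.
Step 2 — Transfer function: H(jω) = 1/(1 + jωRC).
Step 3 — Denominator: 1 + jωRC = 1 + j·9.299e+04·24.1·1e-05 = 1 + j22.41.
Step 4 — H = 0.001987 - j0.04453.
Step 5 — Magnitude: |H| = 0.04458 (-27.0 dB); phase: φ = -87.4°.

|H| = 0.04458 (-27.0 dB), φ = -87.4°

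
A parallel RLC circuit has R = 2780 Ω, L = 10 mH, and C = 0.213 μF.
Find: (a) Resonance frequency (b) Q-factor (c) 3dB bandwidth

Step 1 — Resonance: ω₀ = 1/√(LC) = 1/√(0.01·2.13e-07) = 2.167e+04 rad/s.
Step 2 — f₀ = ω₀/(2π) = 3449 Hz.
Step 3 — Parallel Q: Q = R/(ω₀L) = 2780/(2.167e+04·0.01) = 12.83.
Step 4 — Bandwidth: Δω = ω₀/Q = 1689 rad/s; BW = Δω/(2π) = 268.8 Hz.

(a) f₀ = 3449 Hz  (b) Q = 12.83  (c) BW = 268.8 Hz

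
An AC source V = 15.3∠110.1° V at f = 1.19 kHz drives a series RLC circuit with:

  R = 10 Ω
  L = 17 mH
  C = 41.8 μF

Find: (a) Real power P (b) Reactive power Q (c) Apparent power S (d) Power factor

Step 1 — Angular frequency: ω = 2π·f = 2π·1190 = 7477 rad/s.
Step 2 — Component impedances:
  R: Z = R = 10 Ω
  L: Z = jωL = j·7477·0.017 = 0 + j127.1 Ω
  C: Z = 1/(jωC) = -j/(ω·C) = 0 - j3.2 Ω
Step 3 — Series combination: Z_total = R + L + C = 10 + j123.9 Ω = 124.3∠85.4° Ω.
Step 4 — Source phasor: V = 15.3∠110.1° V = -5.258 + j14.37 V.
Step 5 — Current: I = V / Z = 0.1118 + j0.05146 A = 0.1231∠24.7° A.
Step 6 — Complex power: S = V·I* = 0.1515 + j1.877 VA.
Step 7 — Real power: P = Re(S) = 0.1515 W.
Step 8 — Reactive power: Q = Im(S) = 1.877 VAR.
Step 9 — Apparent power: |S| = 1.883 VA.
Step 10 — Power factor: PF = P/|S| = 0.08044 (lagging).

(a) P = 0.1515 W  (b) Q = 1.877 VAR  (c) S = 1.883 VA  (d) PF = 0.08044 (lagging)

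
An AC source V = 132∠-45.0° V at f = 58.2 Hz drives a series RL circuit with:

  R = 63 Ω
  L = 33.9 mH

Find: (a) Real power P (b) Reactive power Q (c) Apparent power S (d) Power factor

Step 1 — Angular frequency: ω = 2π·f = 2π·58.2 = 365.7 rad/s.
Step 2 — Component impedances:
  R: Z = R = 63 Ω
  L: Z = jωL = j·365.7·0.0339 = 0 + j12.4 Ω
Step 3 — Series combination: Z_total = R + L = 63 + j12.4 Ω = 64.21∠11.1° Ω.
Step 4 — Source phasor: V = 132∠-45.0° V = 93.34 - j93.34 V.
Step 5 — Current: I = V / Z = 1.146 - j1.707 A = 2.056∠-56.1° A.
Step 6 — Complex power: S = V·I* = 266.3 + j52.39 VA.
Step 7 — Real power: P = Re(S) = 266.3 W.
Step 8 — Reactive power: Q = Im(S) = 52.39 VAR.
Step 9 — Apparent power: |S| = 271.4 VA.
Step 10 — Power factor: PF = P/|S| = 0.9812 (lagging).

(a) P = 266.3 W  (b) Q = 52.39 VAR  (c) S = 271.4 VA  (d) PF = 0.9812 (lagging)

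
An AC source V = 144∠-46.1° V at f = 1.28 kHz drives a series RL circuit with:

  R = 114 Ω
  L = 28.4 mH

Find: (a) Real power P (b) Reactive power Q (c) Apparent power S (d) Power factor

Step 1 — Angular frequency: ω = 2π·f = 2π·1280 = 8042 rad/s.
Step 2 — Component impedances:
  R: Z = R = 114 Ω
  L: Z = jωL = j·8042·0.0284 = 0 + j228.4 Ω
Step 3 — Series combination: Z_total = R + L = 114 + j228.4 Ω = 255.3∠63.5° Ω.
Step 4 — Source phasor: V = 144∠-46.1° V = 99.85 - j103.8 V.
Step 5 — Current: I = V / Z = -0.189 - j0.5315 A = 0.5641∠-109.6° A.
Step 6 — Complex power: S = V·I* = 36.28 + j72.68 VA.
Step 7 — Real power: P = Re(S) = 36.28 W.
Step 8 — Reactive power: Q = Im(S) = 72.68 VAR.
Step 9 — Apparent power: |S| = 81.23 VA.
Step 10 — Power factor: PF = P/|S| = 0.4466 (lagging).

(a) P = 36.28 W  (b) Q = 72.68 VAR  (c) S = 81.23 VA  (d) PF = 0.4466 (lagging)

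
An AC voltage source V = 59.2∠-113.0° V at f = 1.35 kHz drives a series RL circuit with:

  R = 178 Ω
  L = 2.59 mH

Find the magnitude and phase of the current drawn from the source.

Step 1 — Angular frequency: ω = 2π·f = 2π·1350 = 8482 rad/s.
Step 2 — Component impedances:
  R: Z = R = 178 Ω
  L: Z = jωL = j·8482·0.00259 = 0 + j21.97 Ω
Step 3 — Series combination: Z_total = R + L = 178 + j21.97 Ω = 179.4∠7.0° Ω.
Step 4 — Source phasor: V = 59.2∠-113.0° V = -23.13 - j54.49 V.
Step 5 — Ohm's law: I = V / Z_total = (-23.13 - j54.49) / (178 + j21.97) = -0.1652 - j0.2858 A.
Step 6 — Convert to polar: |I| = 0.3301 A, ∠I = -120.0°.

I = 0.3301∠-120.0° A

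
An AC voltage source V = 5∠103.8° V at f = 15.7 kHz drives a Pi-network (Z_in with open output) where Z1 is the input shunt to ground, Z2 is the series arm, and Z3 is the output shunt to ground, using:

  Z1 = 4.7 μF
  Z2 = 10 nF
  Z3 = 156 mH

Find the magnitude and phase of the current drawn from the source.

Step 1 — Angular frequency: ω = 2π·f = 2π·1.57e+04 = 9.865e+04 rad/s.
Step 2 — Component impedances:
  Z1: Z = 1/(jωC) = -j/(ω·C) = 0 - j2.157 Ω
  Z2: Z = 1/(jωC) = -j/(ω·C) = 0 - j1014 Ω
  Z3: Z = jωL = j·9.865e+04·0.156 = 0 + j1.539e+04 Ω
Step 3 — With open output, the series arm Z2 and the output shunt Z3 appear in series to ground: Z2 + Z3 = 0 + j1.438e+04 Ω.
Step 4 — Parallel with input shunt Z1: Z_in = Z1 || (Z2 + Z3) = 0 - j2.157 Ω = 2.157∠-90.0° Ω.
Step 5 — Source phasor: V = 5∠103.8° V = -1.193 + j4.856 V.
Step 6 — Ohm's law: I = V / Z_total = (-1.193 + j4.856) / (0 - j2.157) = -2.251 - j0.5529 A.
Step 7 — Convert to polar: |I| = 2.318 A, ∠I = -166.2°.

I = 2.318∠-166.2° A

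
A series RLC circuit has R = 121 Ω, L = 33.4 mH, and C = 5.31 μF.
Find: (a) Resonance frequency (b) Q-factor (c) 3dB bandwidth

Step 1 — Resonance: ω₀ = 1/√(LC) = 1/√(0.0334·5.31e-06) = 2375 rad/s.
Step 2 — f₀ = ω₀/(2π) = 377.9 Hz.
Step 3 — Series Q: Q = ω₀L/R = 2375·0.0334/121 = 0.6555.
Step 4 — Bandwidth: Δω = ω₀/Q = 3623 rad/s; BW = Δω/(2π) = 576.6 Hz.

(a) f₀ = 377.9 Hz  (b) Q = 0.6555  (c) BW = 576.6 Hz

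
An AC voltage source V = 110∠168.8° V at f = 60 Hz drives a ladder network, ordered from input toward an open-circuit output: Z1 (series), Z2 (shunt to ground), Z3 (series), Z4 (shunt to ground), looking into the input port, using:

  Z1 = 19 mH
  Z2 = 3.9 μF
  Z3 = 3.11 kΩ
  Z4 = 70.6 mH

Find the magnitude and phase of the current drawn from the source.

Step 1 — Angular frequency: ω = 2π·f = 2π·60 = 377 rad/s.
Step 2 — Component impedances:
  Z1: Z = jωL = j·377·0.019 = 0 + j7.163 Ω
  Z2: Z = 1/(jωC) = -j/(ω·C) = 0 - j680.1 Ω
  Z3: Z = R = 3110 Ω
  Z4: Z = jωL = j·377·0.0706 = 0 + j26.62 Ω
Step 3 — Ladder network (open output): work backward from the far end, alternating series and parallel combinations. Z_in = 142.5 - j643.1 Ω = 658.6∠-77.5° Ω.
Step 4 — Source phasor: V = 110∠168.8° V = -107.9 + j21.37 V.
Step 5 — Ohm's law: I = V / Z_total = (-107.9 + j21.37) / (142.5 - j643.1) = -0.06711 - j0.1529 A.
Step 6 — Convert to polar: |I| = 0.167 A, ∠I = -113.7°.

I = 0.167∠-113.7° A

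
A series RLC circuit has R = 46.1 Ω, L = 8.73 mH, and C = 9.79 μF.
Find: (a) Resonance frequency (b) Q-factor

Step 1 — Resonance condition Im(Z)=0 gives ω₀ = 1/√(LC).
Step 2 — ω₀ = 1/√(0.00873·9.79e-06) = 3421 rad/s.
Step 3 — f₀ = ω₀/(2π) = 544.4 Hz.
Step 4 — Series Q: Q = ω₀L/R = 3421·0.00873/46.1 = 0.6478.

(a) f₀ = 544.4 Hz  (b) Q = 0.6478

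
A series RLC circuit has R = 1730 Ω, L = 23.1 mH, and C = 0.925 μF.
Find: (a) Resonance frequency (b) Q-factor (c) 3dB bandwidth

Step 1 — Resonance: ω₀ = 1/√(LC) = 1/√(0.0231·9.25e-07) = 6841 rad/s.
Step 2 — f₀ = ω₀/(2π) = 1089 Hz.
Step 3 — Series Q: Q = ω₀L/R = 6841·0.0231/1730 = 0.09135.
Step 4 — Bandwidth: Δω = ω₀/Q = 7.489e+04 rad/s; BW = Δω/(2π) = 1.192e+04 Hz.

(a) f₀ = 1089 Hz  (b) Q = 0.09135  (c) BW = 1.192e+04 Hz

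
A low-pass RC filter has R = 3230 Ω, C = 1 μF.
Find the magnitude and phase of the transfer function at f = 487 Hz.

Step 1 — Angular frequency: ω = 2π·487 = 3060 rad/s.
Step 2 — Transfer function: H(jω) = 1/(1 + jωRC).
Step 3 — Denominator: 1 + jωRC = 1 + j·3060·3230·1e-06 = 1 + j9.884.
Step 4 — H = 0.01013 - j0.1002.
Step 5 — Magnitude: |H| = 0.1007 (-19.9 dB); phase: φ = -84.2°.

|H| = 0.1007 (-19.9 dB), φ = -84.2°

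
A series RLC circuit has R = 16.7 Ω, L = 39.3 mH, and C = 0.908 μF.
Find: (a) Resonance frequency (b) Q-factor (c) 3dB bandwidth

Step 1 — Resonance: ω₀ = 1/√(LC) = 1/√(0.0393·9.08e-07) = 5294 rad/s.
Step 2 — f₀ = ω₀/(2π) = 842.5 Hz.
Step 3 — Series Q: Q = ω₀L/R = 5294·0.0393/16.7 = 12.46.
Step 4 — Bandwidth: Δω = ω₀/Q = 424.9 rad/s; BW = Δω/(2π) = 67.63 Hz.

(a) f₀ = 842.5 Hz  (b) Q = 12.46  (c) BW = 67.63 Hz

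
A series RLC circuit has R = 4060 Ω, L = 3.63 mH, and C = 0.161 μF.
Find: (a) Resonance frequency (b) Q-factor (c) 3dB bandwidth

Step 1 — Resonance: ω₀ = 1/√(LC) = 1/√(0.00363·1.61e-07) = 4.137e+04 rad/s.
Step 2 — f₀ = ω₀/(2π) = 6583 Hz.
Step 3 — Series Q: Q = ω₀L/R = 4.137e+04·0.00363/4060 = 0.03698.
Step 4 — Bandwidth: Δω = ω₀/Q = 1.118e+06 rad/s; BW = Δω/(2π) = 1.78e+05 Hz.

(a) f₀ = 6583 Hz  (b) Q = 0.03698  (c) BW = 1.78e+05 Hz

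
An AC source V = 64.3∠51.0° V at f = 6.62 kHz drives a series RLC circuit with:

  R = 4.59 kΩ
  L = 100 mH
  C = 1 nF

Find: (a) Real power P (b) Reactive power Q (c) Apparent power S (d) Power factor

Step 1 — Angular frequency: ω = 2π·f = 2π·6620 = 4.159e+04 rad/s.
Step 2 — Component impedances:
  R: Z = R = 4590 Ω
  L: Z = jωL = j·4.159e+04·0.1 = 0 + j4159 Ω
  C: Z = 1/(jωC) = -j/(ω·C) = 0 - j2.404e+04 Ω
Step 3 — Series combination: Z_total = R + L + C = 4590 - j1.988e+04 Ω = 2.041e+04∠-77.0° Ω.
Step 4 — Source phasor: V = 64.3∠51.0° V = 40.47 + j49.97 V.
Step 5 — Current: I = V / Z = -0.00194 + j0.002483 A = 0.003151∠128.0° A.
Step 6 — Complex power: S = V·I* = 0.04558 - j0.1974 VA.
Step 7 — Real power: P = Re(S) = 0.04558 W.
Step 8 — Reactive power: Q = Im(S) = -0.1974 VAR.
Step 9 — Apparent power: |S| = 0.2026 VA.
Step 10 — Power factor: PF = P/|S| = 0.2249 (leading).

(a) P = 0.04558 W  (b) Q = -0.1974 VAR  (c) S = 0.2026 VA  (d) PF = 0.2249 (leading)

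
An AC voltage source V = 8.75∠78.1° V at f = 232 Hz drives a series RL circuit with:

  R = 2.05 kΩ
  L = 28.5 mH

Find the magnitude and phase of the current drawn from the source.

Step 1 — Angular frequency: ω = 2π·f = 2π·232 = 1458 rad/s.
Step 2 — Component impedances:
  R: Z = R = 2050 Ω
  L: Z = jωL = j·1458·0.0285 = 0 + j41.54 Ω
Step 3 — Series combination: Z_total = R + L = 2050 + j41.54 Ω = 2050∠1.2° Ω.
Step 4 — Source phasor: V = 8.75∠78.1° V = 1.804 + j8.562 V.
Step 5 — Ohm's law: I = V / Z_total = (1.804 + j8.562) / (2050 + j41.54) = 0.0009644 + j0.004157 A.
Step 6 — Convert to polar: |I| = 0.004267 A, ∠I = 76.9°.

I = 0.004267∠76.9° A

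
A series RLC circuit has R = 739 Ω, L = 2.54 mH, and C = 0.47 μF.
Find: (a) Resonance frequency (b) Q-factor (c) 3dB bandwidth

Step 1 — Resonance: ω₀ = 1/√(LC) = 1/√(0.00254·4.7e-07) = 2.894e+04 rad/s.
Step 2 — f₀ = ω₀/(2π) = 4606 Hz.
Step 3 — Series Q: Q = ω₀L/R = 2.894e+04·0.00254/739 = 0.09948.
Step 4 — Bandwidth: Δω = ω₀/Q = 2.909e+05 rad/s; BW = Δω/(2π) = 4.631e+04 Hz.

(a) f₀ = 4606 Hz  (b) Q = 0.09948  (c) BW = 4.631e+04 Hz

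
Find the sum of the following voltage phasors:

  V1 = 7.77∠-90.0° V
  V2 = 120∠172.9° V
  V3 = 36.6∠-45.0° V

Step 1 — Convert each phasor to rectangular form:
  V1 = 7.77·(cos(-90.0°) + j·sin(-90.0°)) = 0 - j7.77 V
  V2 = 120·(cos(172.9°) + j·sin(172.9°)) = -119.1 + j14.83 V
  V3 = 36.6·(cos(-45.0°) + j·sin(-45.0°)) = 25.88 - j25.88 V
Step 2 — Sum components: V_total = -93.2 - j18.82 V.
Step 3 — Convert to polar: |V_total| = 95.08 V, ∠V_total = -168.6°.

V_total = 95.08∠-168.6° V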